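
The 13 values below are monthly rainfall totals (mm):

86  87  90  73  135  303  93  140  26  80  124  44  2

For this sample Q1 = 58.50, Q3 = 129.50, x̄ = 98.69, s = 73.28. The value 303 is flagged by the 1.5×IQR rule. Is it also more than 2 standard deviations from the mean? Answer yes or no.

z = (303 − 98.69) / 73.28 = 2.79.
|z| = 2.79 > 2.

yes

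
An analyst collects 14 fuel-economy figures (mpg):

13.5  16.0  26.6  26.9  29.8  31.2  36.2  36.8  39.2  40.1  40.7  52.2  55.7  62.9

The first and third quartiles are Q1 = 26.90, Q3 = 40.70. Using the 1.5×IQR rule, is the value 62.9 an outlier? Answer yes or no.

IQR = Q3 − Q1 = 40.70 − 26.90 = 13.80.
Lower fence = Q1 − 1.5·IQR = 26.90 − 20.70 = 6.20.
Upper fence = Q3 + 1.5·IQR = 40.70 + 20.70 = 61.40.
62.9 lies above the upper fence.

yes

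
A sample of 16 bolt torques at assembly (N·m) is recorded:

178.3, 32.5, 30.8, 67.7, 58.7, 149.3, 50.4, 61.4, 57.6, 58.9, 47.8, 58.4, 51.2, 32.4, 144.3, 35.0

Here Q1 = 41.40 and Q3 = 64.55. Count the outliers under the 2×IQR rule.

3

IQR = 23.15; fences at 41.40 − 46.30 = -4.90 and 64.55 + 46.30 = 110.85.
Outside the cutoffs: 144.3, 149.3, 178.3.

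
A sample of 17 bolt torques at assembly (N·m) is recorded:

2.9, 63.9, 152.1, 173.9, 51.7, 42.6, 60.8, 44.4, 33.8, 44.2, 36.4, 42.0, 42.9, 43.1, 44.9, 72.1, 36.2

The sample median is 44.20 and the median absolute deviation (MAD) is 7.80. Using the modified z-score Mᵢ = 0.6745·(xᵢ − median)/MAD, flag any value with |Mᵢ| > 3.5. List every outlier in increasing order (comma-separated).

|Mᵢ| > 3.5 ⇔ |xᵢ − 44.20| > 3.5·7.80/0.6745 = 40.47.
So outliers lie outside [3.73, 84.67].
2.9: M = -3.57 → outlier.
152.1: M = 9.33 → outlier.
173.9: M = 11.22 → outlier.

2.9, 152.1, 173.9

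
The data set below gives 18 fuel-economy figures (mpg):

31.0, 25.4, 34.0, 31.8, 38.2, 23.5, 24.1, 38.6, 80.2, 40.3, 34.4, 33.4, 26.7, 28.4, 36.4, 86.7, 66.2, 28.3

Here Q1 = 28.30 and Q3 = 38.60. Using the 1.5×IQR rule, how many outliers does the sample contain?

IQR = 10.30; fences at 28.30 − 15.45 = 12.85 and 38.60 + 15.45 = 54.05.
Outside the cutoffs: 66.2, 80.2, 86.7.

3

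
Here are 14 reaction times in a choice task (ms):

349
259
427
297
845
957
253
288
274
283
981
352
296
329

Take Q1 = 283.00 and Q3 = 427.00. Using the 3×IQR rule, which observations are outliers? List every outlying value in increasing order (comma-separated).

957, 981

IQR = Q3 − Q1 = 427.00 − 283.00 = 144.00.
Lower fence = Q1 − 3·IQR = 283.00 − 432.00 = -149.00.
Upper fence = Q3 + 3·IQR = 427.00 + 432.00 = 859.00.
957 > 859.00 → outlier.
981 > 859.00 → outlier.
All remaining values lie within [-149.00, 859.00].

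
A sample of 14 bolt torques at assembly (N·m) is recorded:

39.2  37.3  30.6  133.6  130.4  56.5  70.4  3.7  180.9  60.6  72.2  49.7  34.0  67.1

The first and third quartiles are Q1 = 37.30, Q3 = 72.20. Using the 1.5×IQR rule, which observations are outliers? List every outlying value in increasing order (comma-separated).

130.4, 133.6, 180.9

IQR = Q3 − Q1 = 72.20 − 37.30 = 34.90.
Lower fence = Q1 − 1.5·IQR = 37.30 − 52.35 = -15.05.
Upper fence = Q3 + 1.5·IQR = 72.20 + 52.35 = 124.55.
130.4 > 124.55 → outlier.
133.6 > 124.55 → outlier.
180.9 > 124.55 → outlier.
All remaining values lie within [-15.05, 124.55].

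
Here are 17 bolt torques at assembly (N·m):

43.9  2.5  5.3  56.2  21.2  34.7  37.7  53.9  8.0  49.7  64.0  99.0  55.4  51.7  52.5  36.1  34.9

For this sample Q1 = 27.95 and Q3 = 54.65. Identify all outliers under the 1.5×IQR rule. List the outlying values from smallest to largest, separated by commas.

99.0

IQR = Q3 − Q1 = 54.65 − 27.95 = 26.70.
Lower fence = Q1 − 1.5·IQR = 27.95 − 40.05 = -12.10.
Upper fence = Q3 + 1.5·IQR = 54.65 + 40.05 = 94.70.
99.0 > 94.70 → outlier.
All remaining values lie within [-12.10, 94.70].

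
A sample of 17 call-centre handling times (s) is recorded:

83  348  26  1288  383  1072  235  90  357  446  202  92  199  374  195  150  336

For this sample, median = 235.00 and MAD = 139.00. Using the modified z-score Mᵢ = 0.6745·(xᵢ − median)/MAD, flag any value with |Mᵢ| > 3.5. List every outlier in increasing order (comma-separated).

|Mᵢ| > 3.5 ⇔ |xᵢ − 235.00| > 3.5·139.00/0.6745 = 721.28.
So outliers lie outside [-486.28, 956.28].
1072: M = 4.06 → outlier.
1288: M = 5.11 → outlier.

1072, 1288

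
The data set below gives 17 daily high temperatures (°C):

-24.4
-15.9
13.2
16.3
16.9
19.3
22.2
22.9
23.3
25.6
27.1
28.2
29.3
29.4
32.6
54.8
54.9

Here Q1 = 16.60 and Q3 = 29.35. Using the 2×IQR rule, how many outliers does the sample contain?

3

IQR = 12.75; fences at 16.60 − 25.50 = -8.90 and 29.35 + 25.50 = 54.85.
Outside the cutoffs: -24.4, -15.9, 54.9.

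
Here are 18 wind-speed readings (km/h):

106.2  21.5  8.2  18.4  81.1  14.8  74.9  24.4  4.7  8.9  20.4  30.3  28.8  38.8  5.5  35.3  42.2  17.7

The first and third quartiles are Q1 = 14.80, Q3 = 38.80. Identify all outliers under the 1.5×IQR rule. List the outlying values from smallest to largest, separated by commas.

IQR = Q3 − Q1 = 38.80 − 14.80 = 24.00.
Lower fence = Q1 − 1.5·IQR = 14.80 − 36.00 = -21.20.
Upper fence = Q3 + 1.5·IQR = 38.80 + 36.00 = 74.80.
74.9 > 74.80 → outlier.
81.1 > 74.80 → outlier.
106.2 > 74.80 → outlier.
All remaining values lie within [-21.20, 74.80].

74.9, 81.1, 106.2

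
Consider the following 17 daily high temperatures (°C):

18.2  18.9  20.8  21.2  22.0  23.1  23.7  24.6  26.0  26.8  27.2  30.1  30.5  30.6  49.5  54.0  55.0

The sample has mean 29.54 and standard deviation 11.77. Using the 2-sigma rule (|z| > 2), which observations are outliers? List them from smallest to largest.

54.0, 55.0

Cutoffs at x̄ ± 2s: 29.54 ± 2·11.77 = [6.00, 53.08].
54.0: z = 2.08, |z| > 2 → outlier.
55.0: z = 2.16, |z| > 2 → outlier.
Every other value lies within [6.00, 53.08].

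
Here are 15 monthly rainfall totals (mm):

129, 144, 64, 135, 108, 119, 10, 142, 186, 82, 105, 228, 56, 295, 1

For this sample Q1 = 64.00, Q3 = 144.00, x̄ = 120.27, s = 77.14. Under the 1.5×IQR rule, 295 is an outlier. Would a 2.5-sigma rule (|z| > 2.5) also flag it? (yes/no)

z = (295 − 120.27) / 77.14 = 2.27.
|z| = 2.27 ≤ 2.5.

no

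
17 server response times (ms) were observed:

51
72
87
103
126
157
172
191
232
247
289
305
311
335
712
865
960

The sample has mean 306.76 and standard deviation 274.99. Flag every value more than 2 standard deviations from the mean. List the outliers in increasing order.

Cutoffs at x̄ ± 2s: 306.76 ± 2·274.99 = [-243.22, 856.74].
865: z = 2.03, |z| > 2 → outlier.
960: z = 2.38, |z| > 2 → outlier.
Every other value lies within [-243.22, 856.74].

865, 960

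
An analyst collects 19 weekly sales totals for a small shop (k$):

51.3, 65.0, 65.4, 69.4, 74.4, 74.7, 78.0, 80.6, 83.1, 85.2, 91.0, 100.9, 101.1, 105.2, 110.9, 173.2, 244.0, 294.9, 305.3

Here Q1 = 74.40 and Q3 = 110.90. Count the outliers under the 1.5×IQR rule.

4

IQR = 36.50; fences at 74.40 − 54.75 = 19.65 and 110.90 + 54.75 = 165.65.
Outside the cutoffs: 173.2, 244.0, 294.9, 305.3.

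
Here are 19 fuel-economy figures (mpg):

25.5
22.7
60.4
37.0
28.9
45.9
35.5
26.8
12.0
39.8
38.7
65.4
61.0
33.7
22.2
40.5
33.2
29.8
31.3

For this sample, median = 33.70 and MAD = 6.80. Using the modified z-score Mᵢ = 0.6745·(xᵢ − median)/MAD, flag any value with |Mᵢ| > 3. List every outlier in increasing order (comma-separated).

65.4

|Mᵢ| > 3 ⇔ |xᵢ − 33.70| > 3·6.80/0.6745 = 30.24.
So outliers lie outside [3.46, 63.94].
65.4: M = 3.14 → outlier.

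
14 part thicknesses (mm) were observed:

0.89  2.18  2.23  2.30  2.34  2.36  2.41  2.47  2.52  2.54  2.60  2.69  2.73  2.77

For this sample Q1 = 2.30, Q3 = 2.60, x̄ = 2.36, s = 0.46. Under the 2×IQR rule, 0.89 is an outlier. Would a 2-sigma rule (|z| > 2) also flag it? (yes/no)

z = (0.89 − 2.36) / 0.46 = -3.20.
|z| = 3.20 > 2.

yes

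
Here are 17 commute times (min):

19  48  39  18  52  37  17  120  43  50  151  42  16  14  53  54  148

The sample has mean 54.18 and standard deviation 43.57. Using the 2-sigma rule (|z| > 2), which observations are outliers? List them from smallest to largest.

148, 151

Cutoffs at x̄ ± 2s: 54.18 ± 2·43.57 = [-32.96, 141.32].
148: z = 2.15, |z| > 2 → outlier.
151: z = 2.22, |z| > 2 → outlier.
Every other value lies within [-32.96, 141.32].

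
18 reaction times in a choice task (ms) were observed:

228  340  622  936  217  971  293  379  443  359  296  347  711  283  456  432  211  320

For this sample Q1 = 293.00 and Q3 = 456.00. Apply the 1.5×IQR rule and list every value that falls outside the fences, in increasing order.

711, 936, 971

IQR = Q3 − Q1 = 456.00 − 293.00 = 163.00.
Lower fence = Q1 − 1.5·IQR = 293.00 − 244.50 = 48.50.
Upper fence = Q3 + 1.5·IQR = 456.00 + 244.50 = 700.50.
711 > 700.50 → outlier.
936 > 700.50 → outlier.
971 > 700.50 → outlier.
All remaining values lie within [48.50, 700.50].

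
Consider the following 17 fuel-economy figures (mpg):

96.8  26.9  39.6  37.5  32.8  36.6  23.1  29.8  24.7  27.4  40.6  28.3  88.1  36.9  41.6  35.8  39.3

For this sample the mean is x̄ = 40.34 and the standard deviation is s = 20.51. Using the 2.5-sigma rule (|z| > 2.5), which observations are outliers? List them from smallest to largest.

Cutoffs at x̄ ± 2.5s: 40.34 ± 2.5·20.51 = [-10.935, 91.615].
96.8: z = 2.75, |z| > 2.5 → outlier.
Every other value lies within [-10.935, 91.615].

96.8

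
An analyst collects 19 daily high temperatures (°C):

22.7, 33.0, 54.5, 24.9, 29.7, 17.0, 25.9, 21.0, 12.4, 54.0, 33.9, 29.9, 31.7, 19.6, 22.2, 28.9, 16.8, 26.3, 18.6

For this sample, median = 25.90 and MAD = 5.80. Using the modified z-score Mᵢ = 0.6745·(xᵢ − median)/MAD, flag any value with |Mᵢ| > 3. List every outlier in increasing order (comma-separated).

54.0, 54.5

|Mᵢ| > 3 ⇔ |xᵢ − 25.90| > 3·5.80/0.6745 = 25.80.
So outliers lie outside [0.10, 51.70].
54.0: M = 3.27 → outlier.
54.5: M = 3.33 → outlier.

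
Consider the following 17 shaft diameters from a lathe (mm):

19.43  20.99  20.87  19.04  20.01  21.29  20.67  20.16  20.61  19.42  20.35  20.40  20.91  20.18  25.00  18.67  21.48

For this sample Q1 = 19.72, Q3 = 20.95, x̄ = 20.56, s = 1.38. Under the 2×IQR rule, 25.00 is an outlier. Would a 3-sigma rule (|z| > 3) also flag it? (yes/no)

z = (25.00 − 20.56) / 1.38 = 3.22.
|z| = 3.22 > 3.

yes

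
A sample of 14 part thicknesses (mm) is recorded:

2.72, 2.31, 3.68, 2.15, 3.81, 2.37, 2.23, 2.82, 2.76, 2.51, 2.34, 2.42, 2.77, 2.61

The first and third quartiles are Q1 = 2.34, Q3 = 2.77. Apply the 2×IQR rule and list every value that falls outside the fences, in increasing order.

3.68, 3.81

IQR = Q3 − Q1 = 2.77 − 2.34 = 0.43.
Lower fence = Q1 − 2·IQR = 2.34 − 0.86 = 1.48.
Upper fence = Q3 + 2·IQR = 2.77 + 0.86 = 3.63.
3.68 > 3.63 → outlier.
3.81 > 3.63 → outlier.
All remaining values lie within [1.48, 3.63].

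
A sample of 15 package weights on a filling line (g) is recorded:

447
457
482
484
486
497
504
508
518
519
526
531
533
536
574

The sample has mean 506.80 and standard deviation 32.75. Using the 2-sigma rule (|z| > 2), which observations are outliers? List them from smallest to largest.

574

Cutoffs at x̄ ± 2s: 506.80 ± 2·32.75 = [441.30, 572.30].
574: z = 2.05, |z| > 2 → outlier.
Every other value lies within [441.30, 572.30].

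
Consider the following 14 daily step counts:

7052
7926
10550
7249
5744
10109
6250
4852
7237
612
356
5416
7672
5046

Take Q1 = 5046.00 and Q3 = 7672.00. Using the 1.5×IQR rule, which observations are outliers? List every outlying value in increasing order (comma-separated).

IQR = Q3 − Q1 = 7672.00 − 5046.00 = 2626.00.
Lower fence = Q1 − 1.5·IQR = 5046.00 − 3939.00 = 1107.00.
Upper fence = Q3 + 1.5·IQR = 7672.00 + 3939.00 = 11611.00.
356 < 1107.00 → outlier.
612 < 1107.00 → outlier.
All remaining values lie within [1107.00, 11611.00].

356, 612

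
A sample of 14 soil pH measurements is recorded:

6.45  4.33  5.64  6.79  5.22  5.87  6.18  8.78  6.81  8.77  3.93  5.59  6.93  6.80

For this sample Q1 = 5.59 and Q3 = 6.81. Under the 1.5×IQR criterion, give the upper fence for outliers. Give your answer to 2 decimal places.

IQR = Q3 − Q1 = 6.81 − 5.59 = 1.22.
Lower fence = Q1 − 1.5·IQR = 5.59 − 1.83 = 3.76.
Upper fence = Q3 + 1.5·IQR = 6.81 + 1.83 = 8.64.

8.64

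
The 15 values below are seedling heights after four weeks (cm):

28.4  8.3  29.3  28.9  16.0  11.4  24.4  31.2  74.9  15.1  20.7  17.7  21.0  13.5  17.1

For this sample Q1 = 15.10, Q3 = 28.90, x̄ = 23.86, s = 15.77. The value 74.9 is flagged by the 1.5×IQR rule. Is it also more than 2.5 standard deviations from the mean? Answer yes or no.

z = (74.9 − 23.86) / 15.77 = 3.24.
|z| = 3.24 > 2.5.

yes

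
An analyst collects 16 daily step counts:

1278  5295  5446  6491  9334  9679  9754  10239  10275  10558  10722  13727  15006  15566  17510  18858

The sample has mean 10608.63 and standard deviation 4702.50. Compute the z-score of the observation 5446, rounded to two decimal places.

z = (5446 − 10608.63) / 4702.50 = -1.10.

-1.10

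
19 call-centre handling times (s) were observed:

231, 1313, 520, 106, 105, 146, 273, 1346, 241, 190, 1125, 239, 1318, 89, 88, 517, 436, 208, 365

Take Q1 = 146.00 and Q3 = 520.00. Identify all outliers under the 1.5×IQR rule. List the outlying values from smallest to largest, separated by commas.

1125, 1313, 1318, 1346

IQR = Q3 − Q1 = 520.00 − 146.00 = 374.00.
Lower fence = Q1 − 1.5·IQR = 146.00 − 561.00 = -415.00.
Upper fence = Q3 + 1.5·IQR = 520.00 + 561.00 = 1081.00.
1125 > 1081.00 → outlier.
1313 > 1081.00 → outlier.
1318 > 1081.00 → outlier.
1346 > 1081.00 → outlier.
All remaining values lie within [-415.00, 1081.00].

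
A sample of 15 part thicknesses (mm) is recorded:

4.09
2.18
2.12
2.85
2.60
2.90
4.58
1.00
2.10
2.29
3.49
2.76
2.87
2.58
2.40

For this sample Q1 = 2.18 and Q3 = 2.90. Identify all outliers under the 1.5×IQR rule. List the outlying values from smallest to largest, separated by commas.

1.00, 4.09, 4.58

IQR = Q3 − Q1 = 2.90 − 2.18 = 0.72.
Lower fence = Q1 − 1.5·IQR = 2.18 − 1.08 = 1.10.
Upper fence = Q3 + 1.5·IQR = 2.90 + 1.08 = 3.98.
1.00 < 1.10 → outlier.
4.09 > 3.98 → outlier.
4.58 > 3.98 → outlier.
All remaining values lie within [1.10, 3.98].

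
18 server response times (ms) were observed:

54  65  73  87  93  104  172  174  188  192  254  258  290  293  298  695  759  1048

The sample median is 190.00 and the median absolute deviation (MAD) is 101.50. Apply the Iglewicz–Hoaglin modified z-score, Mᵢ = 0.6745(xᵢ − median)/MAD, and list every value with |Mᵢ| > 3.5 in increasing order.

|Mᵢ| > 3.5 ⇔ |xᵢ − 190.00| > 3.5·101.50/0.6745 = 526.69.
So outliers lie outside [-336.69, 716.69].
759: M = 3.78 → outlier.
1048: M = 5.70 → outlier.

759, 1048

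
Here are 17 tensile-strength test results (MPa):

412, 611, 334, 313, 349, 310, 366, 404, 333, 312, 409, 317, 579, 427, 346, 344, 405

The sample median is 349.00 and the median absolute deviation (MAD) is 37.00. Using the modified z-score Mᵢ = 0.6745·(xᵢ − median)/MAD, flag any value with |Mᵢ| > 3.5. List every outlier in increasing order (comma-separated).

579, 611

|Mᵢ| > 3.5 ⇔ |xᵢ − 349.00| > 3.5·37.00/0.6745 = 191.99.
So outliers lie outside [157.01, 540.99].
579: M = 4.19 → outlier.
611: M = 4.78 → outlier.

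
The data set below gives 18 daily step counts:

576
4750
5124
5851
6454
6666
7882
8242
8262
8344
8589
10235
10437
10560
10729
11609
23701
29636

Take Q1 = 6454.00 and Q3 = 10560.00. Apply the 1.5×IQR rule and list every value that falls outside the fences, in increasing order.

23701, 29636

IQR = Q3 − Q1 = 10560.00 − 6454.00 = 4106.00.
Lower fence = Q1 − 1.5·IQR = 6454.00 − 6159.00 = 295.00.
Upper fence = Q3 + 1.5·IQR = 10560.00 + 6159.00 = 16719.00.
23701 > 16719.00 → outlier.
29636 > 16719.00 → outlier.
All remaining values lie within [295.00, 16719.00].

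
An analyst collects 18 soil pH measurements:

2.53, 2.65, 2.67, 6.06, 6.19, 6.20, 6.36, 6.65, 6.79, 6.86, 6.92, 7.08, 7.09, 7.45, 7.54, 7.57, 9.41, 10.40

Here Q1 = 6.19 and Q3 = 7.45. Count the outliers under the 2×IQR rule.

IQR = 1.26; fences at 6.19 − 2.52 = 3.67 and 7.45 + 2.52 = 9.97.
Outside the cutoffs: 2.53, 2.65, 2.67, 10.40.

4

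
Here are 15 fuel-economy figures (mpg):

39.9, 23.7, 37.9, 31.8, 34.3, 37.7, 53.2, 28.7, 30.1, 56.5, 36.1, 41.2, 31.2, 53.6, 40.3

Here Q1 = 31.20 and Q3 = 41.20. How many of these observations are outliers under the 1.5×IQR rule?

IQR = 10.00; fences at 31.20 − 15.00 = 16.20 and 41.20 + 15.00 = 56.20.
Outside the cutoffs: 56.5.

1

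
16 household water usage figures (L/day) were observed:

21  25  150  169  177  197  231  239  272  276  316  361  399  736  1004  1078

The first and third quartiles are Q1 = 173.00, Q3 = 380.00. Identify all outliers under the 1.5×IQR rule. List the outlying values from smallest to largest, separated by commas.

IQR = Q3 − Q1 = 380.00 − 173.00 = 207.00.
Lower fence = Q1 − 1.5·IQR = 173.00 − 310.50 = -137.50.
Upper fence = Q3 + 1.5·IQR = 380.00 + 310.50 = 690.50.
736 > 690.50 → outlier.
1004 > 690.50 → outlier.
1078 > 690.50 → outlier.
All remaining values lie within [-137.50, 690.50].

736, 1004, 1078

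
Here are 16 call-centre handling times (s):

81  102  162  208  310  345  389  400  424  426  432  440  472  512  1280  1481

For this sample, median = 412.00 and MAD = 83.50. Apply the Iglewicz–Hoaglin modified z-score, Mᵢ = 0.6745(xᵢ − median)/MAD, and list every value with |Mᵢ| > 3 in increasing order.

1280, 1481

|Mᵢ| > 3 ⇔ |xᵢ − 412.00| > 3·83.50/0.6745 = 371.39.
So outliers lie outside [40.61, 783.39].
1280: M = 7.01 → outlier.
1481: M = 8.64 → outlier.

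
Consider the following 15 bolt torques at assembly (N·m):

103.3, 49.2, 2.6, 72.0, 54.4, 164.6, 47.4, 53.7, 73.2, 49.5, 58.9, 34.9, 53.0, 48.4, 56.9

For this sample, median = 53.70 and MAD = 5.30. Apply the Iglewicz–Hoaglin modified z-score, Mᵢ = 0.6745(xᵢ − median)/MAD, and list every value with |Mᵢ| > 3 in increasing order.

2.6, 103.3, 164.6

|Mᵢ| > 3 ⇔ |xᵢ − 53.70| > 3·5.30/0.6745 = 23.57.
So outliers lie outside [30.13, 77.27].
2.6: M = -6.50 → outlier.
103.3: M = 6.31 → outlier.
164.6: M = 14.11 → outlier.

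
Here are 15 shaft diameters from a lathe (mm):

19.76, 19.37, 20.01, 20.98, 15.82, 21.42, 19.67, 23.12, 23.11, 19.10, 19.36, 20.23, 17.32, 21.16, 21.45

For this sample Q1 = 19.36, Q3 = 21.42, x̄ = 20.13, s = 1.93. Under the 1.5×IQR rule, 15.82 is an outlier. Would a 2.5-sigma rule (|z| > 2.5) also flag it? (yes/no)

z = (15.82 − 20.13) / 1.93 = -2.23.
|z| = 2.23 ≤ 2.5.

no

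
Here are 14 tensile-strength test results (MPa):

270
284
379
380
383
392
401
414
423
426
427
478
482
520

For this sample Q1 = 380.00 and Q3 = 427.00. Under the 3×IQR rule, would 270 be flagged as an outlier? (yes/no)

no

IQR = Q3 − Q1 = 427.00 − 380.00 = 47.00.
Lower fence = Q1 − 3·IQR = 380.00 − 141.00 = 239.00.
Upper fence = Q3 + 3·IQR = 427.00 + 141.00 = 568.00.
270 lies within [239.00, 568.00].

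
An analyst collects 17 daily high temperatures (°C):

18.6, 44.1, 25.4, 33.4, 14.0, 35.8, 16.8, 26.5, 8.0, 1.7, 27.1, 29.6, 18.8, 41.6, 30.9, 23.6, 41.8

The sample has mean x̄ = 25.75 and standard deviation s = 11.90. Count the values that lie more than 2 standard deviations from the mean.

1

Cutoffs: x̄ ± 2s = [1.95, 49.55].
Outside the cutoffs: 1.7.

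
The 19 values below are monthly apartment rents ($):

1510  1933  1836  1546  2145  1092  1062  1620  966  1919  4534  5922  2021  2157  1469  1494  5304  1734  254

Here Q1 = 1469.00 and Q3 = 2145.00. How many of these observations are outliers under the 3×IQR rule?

3

IQR = 676.00; fences at 1469.00 − 2028.00 = -559.00 and 2145.00 + 2028.00 = 4173.00.
Outside the cutoffs: 4534, 5304, 5922.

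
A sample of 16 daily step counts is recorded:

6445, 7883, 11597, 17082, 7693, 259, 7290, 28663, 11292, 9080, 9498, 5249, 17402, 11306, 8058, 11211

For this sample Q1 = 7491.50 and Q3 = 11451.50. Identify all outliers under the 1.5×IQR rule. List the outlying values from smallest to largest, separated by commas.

259, 17402, 28663

IQR = Q3 − Q1 = 11451.50 − 7491.50 = 3960.00.
Lower fence = Q1 − 1.5·IQR = 7491.50 − 5940.00 = 1551.50.
Upper fence = Q3 + 1.5·IQR = 11451.50 + 5940.00 = 17391.50.
259 < 1551.50 → outlier.
17402 > 17391.50 → outlier.
28663 > 17391.50 → outlier.
All remaining values lie within [1551.50, 17391.50].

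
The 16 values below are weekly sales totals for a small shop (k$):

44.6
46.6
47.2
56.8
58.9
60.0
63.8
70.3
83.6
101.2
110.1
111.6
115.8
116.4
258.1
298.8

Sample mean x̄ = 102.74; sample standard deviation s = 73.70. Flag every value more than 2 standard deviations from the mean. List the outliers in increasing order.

Cutoffs at x̄ ± 2s: 102.74 ± 2·73.70 = [-44.66, 250.14].
258.1: z = 2.11, |z| > 2 → outlier.
298.8: z = 2.66, |z| > 2 → outlier.
Every other value lies within [-44.66, 250.14].

258.1, 298.8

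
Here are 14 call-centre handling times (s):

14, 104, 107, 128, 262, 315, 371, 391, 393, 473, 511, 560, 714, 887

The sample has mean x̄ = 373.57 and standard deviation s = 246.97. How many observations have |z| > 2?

Cutoffs: x̄ ± 2s = [-120.37, 867.51].
Outside the cutoffs: 887.

1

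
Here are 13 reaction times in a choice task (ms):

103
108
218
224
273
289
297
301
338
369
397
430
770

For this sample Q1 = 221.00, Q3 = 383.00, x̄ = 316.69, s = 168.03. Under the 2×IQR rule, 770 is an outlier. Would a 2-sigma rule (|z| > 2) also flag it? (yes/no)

z = (770 − 316.69) / 168.03 = 2.70.
|z| = 2.70 > 2.

yes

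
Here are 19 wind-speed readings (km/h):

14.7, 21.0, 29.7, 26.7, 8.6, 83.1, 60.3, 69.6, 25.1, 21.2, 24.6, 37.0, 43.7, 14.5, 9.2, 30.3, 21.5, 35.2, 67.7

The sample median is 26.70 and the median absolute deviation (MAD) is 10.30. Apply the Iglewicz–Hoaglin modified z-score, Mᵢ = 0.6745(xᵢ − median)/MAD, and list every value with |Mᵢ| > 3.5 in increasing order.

83.1

|Mᵢ| > 3.5 ⇔ |xᵢ − 26.70| > 3.5·10.30/0.6745 = 53.45.
So outliers lie outside [-26.75, 80.15].
83.1: M = 3.69 → outlier.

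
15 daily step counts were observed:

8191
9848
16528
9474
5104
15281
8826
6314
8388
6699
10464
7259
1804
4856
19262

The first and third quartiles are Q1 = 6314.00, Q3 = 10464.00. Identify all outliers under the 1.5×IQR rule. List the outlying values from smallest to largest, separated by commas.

IQR = Q3 − Q1 = 10464.00 − 6314.00 = 4150.00.
Lower fence = Q1 − 1.5·IQR = 6314.00 − 6225.00 = 89.00.
Upper fence = Q3 + 1.5·IQR = 10464.00 + 6225.00 = 16689.00.
19262 > 16689.00 → outlier.
All remaining values lie within [89.00, 16689.00].

19262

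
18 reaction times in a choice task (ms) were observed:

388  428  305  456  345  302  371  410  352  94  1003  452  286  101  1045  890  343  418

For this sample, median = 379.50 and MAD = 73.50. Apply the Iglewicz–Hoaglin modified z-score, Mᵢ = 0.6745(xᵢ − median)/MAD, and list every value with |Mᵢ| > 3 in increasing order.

890, 1003, 1045

|Mᵢ| > 3 ⇔ |xᵢ − 379.50| > 3·73.50/0.6745 = 326.91.
So outliers lie outside [52.59, 706.41].
890: M = 4.68 → outlier.
1003: M = 5.72 → outlier.
1045: M = 6.11 → outlier.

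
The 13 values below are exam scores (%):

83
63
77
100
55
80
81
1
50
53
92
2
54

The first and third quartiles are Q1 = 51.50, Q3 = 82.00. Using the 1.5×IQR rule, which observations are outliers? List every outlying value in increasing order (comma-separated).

1, 2

IQR = Q3 − Q1 = 82.00 − 51.50 = 30.50.
Lower fence = Q1 − 1.5·IQR = 51.50 − 45.75 = 5.75.
Upper fence = Q3 + 1.5·IQR = 82.00 + 45.75 = 127.75.
1 < 5.75 → outlier.
2 < 5.75 → outlier.
All remaining values lie within [5.75, 127.75].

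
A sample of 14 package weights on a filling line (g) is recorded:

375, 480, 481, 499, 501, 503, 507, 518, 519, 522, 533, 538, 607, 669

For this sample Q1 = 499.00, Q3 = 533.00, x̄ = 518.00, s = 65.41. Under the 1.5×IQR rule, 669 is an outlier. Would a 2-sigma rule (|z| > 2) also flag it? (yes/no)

yes

z = (669 − 518.00) / 65.41 = 2.31.
|z| = 2.31 > 2.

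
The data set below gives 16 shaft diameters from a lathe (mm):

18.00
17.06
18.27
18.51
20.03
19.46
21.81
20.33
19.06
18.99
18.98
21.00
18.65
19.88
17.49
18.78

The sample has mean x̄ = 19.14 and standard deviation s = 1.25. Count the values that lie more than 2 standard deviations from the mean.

1

Cutoffs: x̄ ± 2s = [16.64, 21.64].
Outside the cutoffs: 21.81.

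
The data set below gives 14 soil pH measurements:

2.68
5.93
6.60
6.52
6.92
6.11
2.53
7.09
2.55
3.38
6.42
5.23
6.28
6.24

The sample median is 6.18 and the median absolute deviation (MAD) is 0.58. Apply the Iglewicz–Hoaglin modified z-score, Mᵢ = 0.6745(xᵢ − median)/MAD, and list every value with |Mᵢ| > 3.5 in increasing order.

|Mᵢ| > 3.5 ⇔ |xᵢ − 6.18| > 3.5·0.58/0.6745 = 3.01.
So outliers lie outside [3.17, 9.19].
2.53: M = -4.24 → outlier.
2.55: M = -4.22 → outlier.
2.68: M = -4.07 → outlier.

2.53, 2.55, 2.68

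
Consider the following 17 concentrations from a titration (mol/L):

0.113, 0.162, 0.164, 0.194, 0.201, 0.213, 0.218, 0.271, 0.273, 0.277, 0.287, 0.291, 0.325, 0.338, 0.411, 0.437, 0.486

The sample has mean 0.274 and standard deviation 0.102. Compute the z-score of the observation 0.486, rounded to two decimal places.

z = (0.486 − 0.274) / 0.102 = 2.08.

2.08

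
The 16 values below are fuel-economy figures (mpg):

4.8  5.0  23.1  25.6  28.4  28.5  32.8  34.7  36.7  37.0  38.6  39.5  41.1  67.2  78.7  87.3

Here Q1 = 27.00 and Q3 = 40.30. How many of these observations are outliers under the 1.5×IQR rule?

5

IQR = 13.30; fences at 27.00 − 19.95 = 7.05 and 40.30 + 19.95 = 60.25.
Outside the cutoffs: 4.8, 5.0, 67.2, 78.7, 87.3.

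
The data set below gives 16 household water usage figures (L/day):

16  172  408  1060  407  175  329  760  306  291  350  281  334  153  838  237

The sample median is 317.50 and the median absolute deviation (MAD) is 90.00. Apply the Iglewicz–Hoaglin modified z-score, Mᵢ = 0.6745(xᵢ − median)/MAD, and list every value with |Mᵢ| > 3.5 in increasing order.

|Mᵢ| > 3.5 ⇔ |xᵢ − 317.50| > 3.5·90.00/0.6745 = 467.01.
So outliers lie outside [-149.51, 784.51].
838: M = 3.90 → outlier.
1060: M = 5.56 → outlier.

838, 1060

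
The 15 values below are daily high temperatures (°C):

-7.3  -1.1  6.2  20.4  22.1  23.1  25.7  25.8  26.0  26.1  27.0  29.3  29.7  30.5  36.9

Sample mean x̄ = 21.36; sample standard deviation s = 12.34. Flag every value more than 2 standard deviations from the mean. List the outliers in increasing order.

-7.3

Cutoffs at x̄ ± 2s: 21.36 ± 2·12.34 = [-3.32, 46.04].
-7.3: z = -2.32, |z| > 2 → outlier.
Every other value lies within [-3.32, 46.04].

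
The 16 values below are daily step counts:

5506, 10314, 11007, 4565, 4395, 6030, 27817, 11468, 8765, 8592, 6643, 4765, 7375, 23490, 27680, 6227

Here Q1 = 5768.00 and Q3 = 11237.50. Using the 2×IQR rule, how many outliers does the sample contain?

3

IQR = 5469.50; fences at 5768.00 − 10939.00 = -5171.00 and 11237.50 + 10939.00 = 22176.50.
Outside the cutoffs: 23490, 27680, 27817.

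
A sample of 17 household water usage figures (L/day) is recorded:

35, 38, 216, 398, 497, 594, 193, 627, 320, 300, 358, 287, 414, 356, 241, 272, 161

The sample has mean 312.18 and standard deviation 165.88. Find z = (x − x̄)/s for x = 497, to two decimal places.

1.11

z = (497 − 312.18) / 165.88 = 1.11.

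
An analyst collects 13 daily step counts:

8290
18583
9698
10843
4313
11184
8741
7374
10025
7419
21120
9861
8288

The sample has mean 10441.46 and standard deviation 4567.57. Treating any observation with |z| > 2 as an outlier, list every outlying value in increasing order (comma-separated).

Cutoffs at x̄ ± 2s: 10441.46 ± 2·4567.57 = [1306.32, 19576.60].
21120: z = 2.34, |z| > 2 → outlier.
Every other value lies within [1306.32, 19576.60].

21120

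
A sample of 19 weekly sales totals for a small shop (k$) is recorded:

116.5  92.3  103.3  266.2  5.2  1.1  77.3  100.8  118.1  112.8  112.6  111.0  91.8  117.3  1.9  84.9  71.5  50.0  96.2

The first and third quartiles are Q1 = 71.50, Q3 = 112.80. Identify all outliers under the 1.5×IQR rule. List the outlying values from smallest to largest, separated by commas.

1.1, 1.9, 5.2, 266.2

IQR = Q3 − Q1 = 112.80 − 71.50 = 41.30.
Lower fence = Q1 − 1.5·IQR = 71.50 − 61.95 = 9.55.
Upper fence = Q3 + 1.5·IQR = 112.80 + 61.95 = 174.75.
1.1 < 9.55 → outlier.
1.9 < 9.55 → outlier.
5.2 < 9.55 → outlier.
266.2 > 174.75 → outlier.
All remaining values lie within [9.55, 174.75].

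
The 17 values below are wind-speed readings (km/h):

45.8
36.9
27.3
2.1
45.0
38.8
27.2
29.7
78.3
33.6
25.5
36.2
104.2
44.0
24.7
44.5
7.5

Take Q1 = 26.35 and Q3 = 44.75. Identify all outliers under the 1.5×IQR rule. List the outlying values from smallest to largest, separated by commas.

IQR = Q3 − Q1 = 44.75 − 26.35 = 18.40.
Lower fence = Q1 − 1.5·IQR = 26.35 − 27.60 = -1.25.
Upper fence = Q3 + 1.5·IQR = 44.75 + 27.60 = 72.35.
78.3 > 72.35 → outlier.
104.2 > 72.35 → outlier.
All remaining values lie within [-1.25, 72.35].

78.3, 104.2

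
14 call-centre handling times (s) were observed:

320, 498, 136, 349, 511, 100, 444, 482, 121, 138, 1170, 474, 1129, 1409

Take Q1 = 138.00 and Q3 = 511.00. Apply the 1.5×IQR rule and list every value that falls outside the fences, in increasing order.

IQR = Q3 − Q1 = 511.00 − 138.00 = 373.00.
Lower fence = Q1 − 1.5·IQR = 138.00 − 559.50 = -421.50.
Upper fence = Q3 + 1.5·IQR = 511.00 + 559.50 = 1070.50.
1129 > 1070.50 → outlier.
1170 > 1070.50 → outlier.
1409 > 1070.50 → outlier.
All remaining values lie within [-421.50, 1070.50].

1129, 1170, 1409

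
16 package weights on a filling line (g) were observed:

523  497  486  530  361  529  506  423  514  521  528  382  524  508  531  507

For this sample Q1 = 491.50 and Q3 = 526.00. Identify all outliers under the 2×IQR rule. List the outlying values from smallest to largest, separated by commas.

361, 382

IQR = Q3 − Q1 = 526.00 − 491.50 = 34.50.
Lower fence = Q1 − 2·IQR = 491.50 − 69.00 = 422.50.
Upper fence = Q3 + 2·IQR = 526.00 + 69.00 = 595.00.
361 < 422.50 → outlier.
382 < 422.50 → outlier.
All remaining values lie within [422.50, 595.00].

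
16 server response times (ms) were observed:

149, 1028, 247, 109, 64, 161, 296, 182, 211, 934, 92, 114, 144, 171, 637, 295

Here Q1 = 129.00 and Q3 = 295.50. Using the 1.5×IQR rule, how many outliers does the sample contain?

3

IQR = 166.50; fences at 129.00 − 249.75 = -120.75 and 295.50 + 249.75 = 545.25.
Outside the cutoffs: 637, 934, 1028.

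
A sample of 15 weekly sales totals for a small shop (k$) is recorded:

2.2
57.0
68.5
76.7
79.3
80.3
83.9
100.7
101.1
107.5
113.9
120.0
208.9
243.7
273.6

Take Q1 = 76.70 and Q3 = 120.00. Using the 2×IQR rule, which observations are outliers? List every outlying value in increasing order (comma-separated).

208.9, 243.7, 273.6

IQR = Q3 − Q1 = 120.00 − 76.70 = 43.30.
Lower fence = Q1 − 2·IQR = 76.70 − 86.60 = -9.90.
Upper fence = Q3 + 2·IQR = 120.00 + 86.60 = 206.60.
208.9 > 206.60 → outlier.
243.7 > 206.60 → outlier.
273.6 > 206.60 → outlier.
All remaining values lie within [-9.90, 206.60].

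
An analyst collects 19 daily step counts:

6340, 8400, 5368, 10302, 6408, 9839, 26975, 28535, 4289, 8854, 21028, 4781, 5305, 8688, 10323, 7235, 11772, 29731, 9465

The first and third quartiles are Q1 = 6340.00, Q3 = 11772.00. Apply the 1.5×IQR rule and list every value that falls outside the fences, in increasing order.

IQR = Q3 − Q1 = 11772.00 − 6340.00 = 5432.00.
Lower fence = Q1 − 1.5·IQR = 6340.00 − 8148.00 = -1808.00.
Upper fence = Q3 + 1.5·IQR = 11772.00 + 8148.00 = 19920.00.
21028 > 19920.00 → outlier.
26975 > 19920.00 → outlier.
28535 > 19920.00 → outlier.
29731 > 19920.00 → outlier.
All remaining values lie within [-1808.00, 19920.00].

21028, 26975, 28535, 29731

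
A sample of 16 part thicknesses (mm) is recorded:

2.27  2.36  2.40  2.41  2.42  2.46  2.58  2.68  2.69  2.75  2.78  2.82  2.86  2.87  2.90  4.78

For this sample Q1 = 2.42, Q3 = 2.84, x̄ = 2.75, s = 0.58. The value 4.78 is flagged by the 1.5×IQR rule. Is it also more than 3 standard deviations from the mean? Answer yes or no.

yes

z = (4.78 − 2.75) / 0.58 = 3.50.
|z| = 3.50 > 3.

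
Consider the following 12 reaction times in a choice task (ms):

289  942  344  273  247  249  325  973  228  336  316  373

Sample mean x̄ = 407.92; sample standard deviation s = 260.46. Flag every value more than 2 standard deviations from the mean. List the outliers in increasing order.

942, 973

Cutoffs at x̄ ± 2s: 407.92 ± 2·260.46 = [-113.00, 928.84].
942: z = 2.05, |z| > 2 → outlier.
973: z = 2.17, |z| > 2 → outlier.
Every other value lies within [-113.00, 928.84].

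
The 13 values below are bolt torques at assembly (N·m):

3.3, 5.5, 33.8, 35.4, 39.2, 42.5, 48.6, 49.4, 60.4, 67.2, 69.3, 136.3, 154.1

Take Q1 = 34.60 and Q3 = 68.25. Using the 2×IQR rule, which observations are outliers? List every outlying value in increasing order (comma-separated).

IQR = Q3 − Q1 = 68.25 − 34.60 = 33.65.
Lower fence = Q1 − 2·IQR = 34.60 − 67.30 = -32.70.
Upper fence = Q3 + 2·IQR = 68.25 + 67.30 = 135.55.
136.3 > 135.55 → outlier.
154.1 > 135.55 → outlier.
All remaining values lie within [-32.70, 135.55].

136.3, 154.1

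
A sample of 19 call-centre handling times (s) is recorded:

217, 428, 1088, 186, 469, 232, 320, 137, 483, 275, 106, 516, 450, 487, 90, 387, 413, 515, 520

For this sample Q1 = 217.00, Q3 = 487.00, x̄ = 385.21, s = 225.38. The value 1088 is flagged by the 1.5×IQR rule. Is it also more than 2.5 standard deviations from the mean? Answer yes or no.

yes

z = (1088 − 385.21) / 225.38 = 3.12.
|z| = 3.12 > 2.5.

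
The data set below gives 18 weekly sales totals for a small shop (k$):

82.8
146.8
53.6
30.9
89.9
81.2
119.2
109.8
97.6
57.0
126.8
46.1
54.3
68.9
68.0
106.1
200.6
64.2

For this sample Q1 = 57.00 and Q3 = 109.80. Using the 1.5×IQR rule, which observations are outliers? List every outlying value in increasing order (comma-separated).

200.6

IQR = Q3 − Q1 = 109.80 − 57.00 = 52.80.
Lower fence = Q1 − 1.5·IQR = 57.00 − 79.20 = -22.20.
Upper fence = Q3 + 1.5·IQR = 109.80 + 79.20 = 189.00.
200.6 > 189.00 → outlier.
All remaining values lie within [-22.20, 189.00].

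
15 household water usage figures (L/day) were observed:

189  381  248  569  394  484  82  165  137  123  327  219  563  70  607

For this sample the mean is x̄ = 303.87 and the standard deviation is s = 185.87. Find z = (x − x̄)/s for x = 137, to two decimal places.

-0.90

z = (137 − 303.87) / 185.87 = -0.90.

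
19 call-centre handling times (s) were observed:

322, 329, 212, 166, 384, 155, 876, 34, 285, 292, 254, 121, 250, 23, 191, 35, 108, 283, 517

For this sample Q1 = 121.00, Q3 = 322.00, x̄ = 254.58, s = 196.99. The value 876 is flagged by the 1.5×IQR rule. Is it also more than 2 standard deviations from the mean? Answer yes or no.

z = (876 − 254.58) / 196.99 = 3.15.
|z| = 3.15 > 2.

yes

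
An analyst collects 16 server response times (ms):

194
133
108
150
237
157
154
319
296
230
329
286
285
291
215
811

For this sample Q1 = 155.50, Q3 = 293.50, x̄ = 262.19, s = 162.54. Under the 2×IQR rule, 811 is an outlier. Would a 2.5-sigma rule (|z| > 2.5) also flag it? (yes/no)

z = (811 − 262.19) / 162.54 = 3.38.
|z| = 3.38 > 2.5.

yes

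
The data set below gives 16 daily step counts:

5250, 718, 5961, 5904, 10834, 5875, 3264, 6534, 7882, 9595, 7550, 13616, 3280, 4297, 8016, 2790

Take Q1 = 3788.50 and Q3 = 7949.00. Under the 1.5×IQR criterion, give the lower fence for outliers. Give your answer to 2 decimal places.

IQR = Q3 − Q1 = 7949.00 − 3788.50 = 4160.50.
Lower fence = Q1 − 1.5·IQR = 3788.50 − 6240.75 = -2452.25.
Upper fence = Q3 + 1.5·IQR = 7949.00 + 6240.75 = 14189.75.

-2452.25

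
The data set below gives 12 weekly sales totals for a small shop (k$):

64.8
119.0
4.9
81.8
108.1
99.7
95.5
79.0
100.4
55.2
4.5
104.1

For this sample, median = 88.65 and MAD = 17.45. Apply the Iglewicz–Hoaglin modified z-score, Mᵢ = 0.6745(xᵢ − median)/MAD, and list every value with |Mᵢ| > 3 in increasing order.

4.5, 4.9

|Mᵢ| > 3 ⇔ |xᵢ − 88.65| > 3·17.45/0.6745 = 77.61.
So outliers lie outside [11.04, 166.26].
4.5: M = -3.25 → outlier.
4.9: M = -3.24 → outlier.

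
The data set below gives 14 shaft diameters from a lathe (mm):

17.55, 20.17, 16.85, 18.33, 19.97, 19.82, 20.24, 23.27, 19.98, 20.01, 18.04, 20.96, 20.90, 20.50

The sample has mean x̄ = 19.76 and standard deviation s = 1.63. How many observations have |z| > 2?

1

Cutoffs: x̄ ± 2s = [16.50, 23.02].
Outside the cutoffs: 23.27.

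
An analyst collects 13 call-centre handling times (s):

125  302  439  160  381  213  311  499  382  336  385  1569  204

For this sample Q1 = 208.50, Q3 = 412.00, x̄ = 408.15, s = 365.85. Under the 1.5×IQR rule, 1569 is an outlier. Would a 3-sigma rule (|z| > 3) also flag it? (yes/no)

yes

z = (1569 − 408.15) / 365.85 = 3.17.
|z| = 3.17 > 3.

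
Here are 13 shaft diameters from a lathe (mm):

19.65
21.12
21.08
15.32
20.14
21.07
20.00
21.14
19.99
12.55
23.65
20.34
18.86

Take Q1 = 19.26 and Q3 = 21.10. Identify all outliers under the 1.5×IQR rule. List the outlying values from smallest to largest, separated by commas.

12.55, 15.32

IQR = Q3 − Q1 = 21.10 − 19.26 = 1.84.
Lower fence = Q1 − 1.5·IQR = 19.26 − 2.76 = 16.50.
Upper fence = Q3 + 1.5·IQR = 21.10 + 2.76 = 23.86.
12.55 < 16.50 → outlier.
15.32 < 16.50 → outlier.
All remaining values lie within [16.50, 23.86].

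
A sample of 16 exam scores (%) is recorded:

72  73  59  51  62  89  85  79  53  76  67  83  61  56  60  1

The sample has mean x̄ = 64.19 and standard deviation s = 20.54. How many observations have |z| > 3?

1

Cutoffs: x̄ ± 3s = [2.57, 125.81].
Outside the cutoffs: 1.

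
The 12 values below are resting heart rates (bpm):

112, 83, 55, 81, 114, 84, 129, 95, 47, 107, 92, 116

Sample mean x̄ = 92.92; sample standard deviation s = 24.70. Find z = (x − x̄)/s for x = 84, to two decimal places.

z = (84 − 92.92) / 24.70 = -0.36.

-0.36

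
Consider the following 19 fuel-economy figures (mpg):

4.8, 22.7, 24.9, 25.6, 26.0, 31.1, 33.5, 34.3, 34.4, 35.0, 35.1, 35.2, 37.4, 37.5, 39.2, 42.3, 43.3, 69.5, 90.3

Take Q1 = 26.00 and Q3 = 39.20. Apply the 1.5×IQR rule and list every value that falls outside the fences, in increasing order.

IQR = Q3 − Q1 = 39.20 − 26.00 = 13.20.
Lower fence = Q1 − 1.5·IQR = 26.00 − 19.80 = 6.20.
Upper fence = Q3 + 1.5·IQR = 39.20 + 19.80 = 59.00.
4.8 < 6.20 → outlier.
69.5 > 59.00 → outlier.
90.3 > 59.00 → outlier.
All remaining values lie within [6.20, 59.00].

4.8, 69.5, 90.3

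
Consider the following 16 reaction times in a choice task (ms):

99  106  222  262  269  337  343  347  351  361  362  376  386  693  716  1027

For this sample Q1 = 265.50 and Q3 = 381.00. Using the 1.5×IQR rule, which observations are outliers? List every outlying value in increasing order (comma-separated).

693, 716, 1027

IQR = Q3 − Q1 = 381.00 − 265.50 = 115.50.
Lower fence = Q1 − 1.5·IQR = 265.50 − 173.25 = 92.25.
Upper fence = Q3 + 1.5·IQR = 381.00 + 173.25 = 554.25.
693 > 554.25 → outlier.
716 > 554.25 → outlier.
1027 > 554.25 → outlier.
All remaining values lie within [92.25, 554.25].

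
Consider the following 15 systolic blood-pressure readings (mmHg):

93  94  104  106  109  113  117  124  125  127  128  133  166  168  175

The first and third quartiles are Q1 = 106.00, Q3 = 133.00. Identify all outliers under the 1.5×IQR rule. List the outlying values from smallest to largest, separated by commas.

IQR = Q3 − Q1 = 133.00 − 106.00 = 27.00.
Lower fence = Q1 − 1.5·IQR = 106.00 − 40.50 = 65.50.
Upper fence = Q3 + 1.5·IQR = 133.00 + 40.50 = 173.50.
175 > 173.50 → outlier.
All remaining values lie within [65.50, 173.50].

175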